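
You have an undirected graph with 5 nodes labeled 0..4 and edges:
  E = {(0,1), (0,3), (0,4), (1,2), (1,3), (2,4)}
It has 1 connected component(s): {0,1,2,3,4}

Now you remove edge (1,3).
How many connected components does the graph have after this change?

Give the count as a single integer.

Answer: 1

Derivation:
Initial component count: 1
Remove (1,3): not a bridge. Count unchanged: 1.
  After removal, components: {0,1,2,3,4}
New component count: 1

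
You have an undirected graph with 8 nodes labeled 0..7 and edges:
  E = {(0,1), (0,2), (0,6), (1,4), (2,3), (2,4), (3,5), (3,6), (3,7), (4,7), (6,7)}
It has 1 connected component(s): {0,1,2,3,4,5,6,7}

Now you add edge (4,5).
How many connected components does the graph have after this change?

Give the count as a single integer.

Answer: 1

Derivation:
Initial component count: 1
Add (4,5): endpoints already in same component. Count unchanged: 1.
New component count: 1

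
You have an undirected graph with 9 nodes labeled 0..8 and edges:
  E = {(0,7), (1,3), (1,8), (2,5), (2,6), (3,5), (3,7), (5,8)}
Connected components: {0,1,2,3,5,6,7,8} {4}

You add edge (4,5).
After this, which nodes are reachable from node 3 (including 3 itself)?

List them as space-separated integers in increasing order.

Answer: 0 1 2 3 4 5 6 7 8

Derivation:
Before: nodes reachable from 3: {0,1,2,3,5,6,7,8}
Adding (4,5): merges 3's component with another. Reachability grows.
After: nodes reachable from 3: {0,1,2,3,4,5,6,7,8}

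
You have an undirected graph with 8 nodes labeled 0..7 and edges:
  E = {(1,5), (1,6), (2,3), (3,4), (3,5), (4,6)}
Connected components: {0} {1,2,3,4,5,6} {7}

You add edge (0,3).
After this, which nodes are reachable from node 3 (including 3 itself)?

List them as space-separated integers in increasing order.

Before: nodes reachable from 3: {1,2,3,4,5,6}
Adding (0,3): merges 3's component with another. Reachability grows.
After: nodes reachable from 3: {0,1,2,3,4,5,6}

Answer: 0 1 2 3 4 5 6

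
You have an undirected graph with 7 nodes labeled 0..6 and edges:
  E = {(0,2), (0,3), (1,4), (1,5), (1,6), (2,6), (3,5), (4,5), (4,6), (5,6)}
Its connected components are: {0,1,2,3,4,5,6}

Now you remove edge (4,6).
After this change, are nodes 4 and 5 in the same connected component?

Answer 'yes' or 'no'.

Answer: yes

Derivation:
Initial components: {0,1,2,3,4,5,6}
Removing edge (4,6): not a bridge — component count unchanged at 1.
New components: {0,1,2,3,4,5,6}
Are 4 and 5 in the same component? yes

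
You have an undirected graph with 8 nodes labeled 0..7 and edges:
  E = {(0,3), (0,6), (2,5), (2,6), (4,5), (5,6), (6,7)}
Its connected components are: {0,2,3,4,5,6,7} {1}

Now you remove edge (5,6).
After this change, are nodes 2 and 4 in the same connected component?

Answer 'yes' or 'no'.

Answer: yes

Derivation:
Initial components: {0,2,3,4,5,6,7} {1}
Removing edge (5,6): not a bridge — component count unchanged at 2.
New components: {0,2,3,4,5,6,7} {1}
Are 2 and 4 in the same component? yes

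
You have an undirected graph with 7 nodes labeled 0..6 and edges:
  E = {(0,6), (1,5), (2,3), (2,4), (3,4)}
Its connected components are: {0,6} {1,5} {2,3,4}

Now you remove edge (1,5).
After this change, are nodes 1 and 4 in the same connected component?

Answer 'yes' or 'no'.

Answer: no

Derivation:
Initial components: {0,6} {1,5} {2,3,4}
Removing edge (1,5): it was a bridge — component count 3 -> 4.
New components: {0,6} {1} {2,3,4} {5}
Are 1 and 4 in the same component? no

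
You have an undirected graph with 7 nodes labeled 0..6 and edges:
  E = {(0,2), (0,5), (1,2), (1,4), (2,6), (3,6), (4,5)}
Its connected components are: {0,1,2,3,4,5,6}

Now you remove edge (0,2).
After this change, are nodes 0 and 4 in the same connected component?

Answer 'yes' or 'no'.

Initial components: {0,1,2,3,4,5,6}
Removing edge (0,2): not a bridge — component count unchanged at 1.
New components: {0,1,2,3,4,5,6}
Are 0 and 4 in the same component? yes

Answer: yes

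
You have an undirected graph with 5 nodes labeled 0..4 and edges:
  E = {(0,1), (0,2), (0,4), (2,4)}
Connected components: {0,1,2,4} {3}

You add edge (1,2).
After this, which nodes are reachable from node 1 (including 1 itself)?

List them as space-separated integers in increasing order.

Before: nodes reachable from 1: {0,1,2,4}
Adding (1,2): both endpoints already in same component. Reachability from 1 unchanged.
After: nodes reachable from 1: {0,1,2,4}

Answer: 0 1 2 4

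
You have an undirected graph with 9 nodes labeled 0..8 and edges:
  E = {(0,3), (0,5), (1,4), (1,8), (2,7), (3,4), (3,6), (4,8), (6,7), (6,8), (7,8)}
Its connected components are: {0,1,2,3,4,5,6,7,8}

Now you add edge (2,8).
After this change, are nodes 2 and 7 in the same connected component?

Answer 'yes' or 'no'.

Answer: yes

Derivation:
Initial components: {0,1,2,3,4,5,6,7,8}
Adding edge (2,8): both already in same component {0,1,2,3,4,5,6,7,8}. No change.
New components: {0,1,2,3,4,5,6,7,8}
Are 2 and 7 in the same component? yes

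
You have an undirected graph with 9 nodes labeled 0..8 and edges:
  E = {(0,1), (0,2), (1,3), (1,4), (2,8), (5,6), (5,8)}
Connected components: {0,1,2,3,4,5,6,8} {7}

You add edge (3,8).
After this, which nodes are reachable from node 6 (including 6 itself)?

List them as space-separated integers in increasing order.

Before: nodes reachable from 6: {0,1,2,3,4,5,6,8}
Adding (3,8): both endpoints already in same component. Reachability from 6 unchanged.
After: nodes reachable from 6: {0,1,2,3,4,5,6,8}

Answer: 0 1 2 3 4 5 6 8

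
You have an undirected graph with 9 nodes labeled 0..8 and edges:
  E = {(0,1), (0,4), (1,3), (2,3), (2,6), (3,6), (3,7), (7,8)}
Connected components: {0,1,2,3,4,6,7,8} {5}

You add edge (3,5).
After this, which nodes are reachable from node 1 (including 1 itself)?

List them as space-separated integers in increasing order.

Before: nodes reachable from 1: {0,1,2,3,4,6,7,8}
Adding (3,5): merges 1's component with another. Reachability grows.
After: nodes reachable from 1: {0,1,2,3,4,5,6,7,8}

Answer: 0 1 2 3 4 5 6 7 8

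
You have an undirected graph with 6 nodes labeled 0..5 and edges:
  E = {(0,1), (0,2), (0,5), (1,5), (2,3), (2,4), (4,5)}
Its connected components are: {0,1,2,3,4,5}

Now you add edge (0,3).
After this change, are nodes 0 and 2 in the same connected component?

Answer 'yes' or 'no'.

Initial components: {0,1,2,3,4,5}
Adding edge (0,3): both already in same component {0,1,2,3,4,5}. No change.
New components: {0,1,2,3,4,5}
Are 0 and 2 in the same component? yes

Answer: yes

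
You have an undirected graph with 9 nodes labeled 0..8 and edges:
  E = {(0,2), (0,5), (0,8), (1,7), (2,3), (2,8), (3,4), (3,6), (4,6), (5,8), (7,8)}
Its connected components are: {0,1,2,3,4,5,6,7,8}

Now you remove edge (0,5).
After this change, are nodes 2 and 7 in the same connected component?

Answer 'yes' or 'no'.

Answer: yes

Derivation:
Initial components: {0,1,2,3,4,5,6,7,8}
Removing edge (0,5): not a bridge — component count unchanged at 1.
New components: {0,1,2,3,4,5,6,7,8}
Are 2 and 7 in the same component? yes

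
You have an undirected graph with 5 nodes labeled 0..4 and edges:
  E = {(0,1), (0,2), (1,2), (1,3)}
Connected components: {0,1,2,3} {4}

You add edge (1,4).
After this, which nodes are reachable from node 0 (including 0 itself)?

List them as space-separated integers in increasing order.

Before: nodes reachable from 0: {0,1,2,3}
Adding (1,4): merges 0's component with another. Reachability grows.
After: nodes reachable from 0: {0,1,2,3,4}

Answer: 0 1 2 3 4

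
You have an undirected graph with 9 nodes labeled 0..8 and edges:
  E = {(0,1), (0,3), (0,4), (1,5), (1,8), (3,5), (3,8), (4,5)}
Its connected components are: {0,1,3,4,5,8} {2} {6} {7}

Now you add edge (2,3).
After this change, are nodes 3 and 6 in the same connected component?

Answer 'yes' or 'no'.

Initial components: {0,1,3,4,5,8} {2} {6} {7}
Adding edge (2,3): merges {2} and {0,1,3,4,5,8}.
New components: {0,1,2,3,4,5,8} {6} {7}
Are 3 and 6 in the same component? no

Answer: no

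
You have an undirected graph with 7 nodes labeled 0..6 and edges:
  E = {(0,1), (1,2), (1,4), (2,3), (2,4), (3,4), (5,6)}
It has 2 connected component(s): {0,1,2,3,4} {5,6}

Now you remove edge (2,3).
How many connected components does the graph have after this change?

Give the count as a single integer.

Answer: 2

Derivation:
Initial component count: 2
Remove (2,3): not a bridge. Count unchanged: 2.
  After removal, components: {0,1,2,3,4} {5,6}
New component count: 2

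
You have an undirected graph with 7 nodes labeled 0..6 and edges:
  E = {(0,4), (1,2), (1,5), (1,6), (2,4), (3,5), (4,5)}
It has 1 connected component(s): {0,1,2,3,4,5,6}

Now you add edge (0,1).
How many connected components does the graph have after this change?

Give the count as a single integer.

Answer: 1

Derivation:
Initial component count: 1
Add (0,1): endpoints already in same component. Count unchanged: 1.
New component count: 1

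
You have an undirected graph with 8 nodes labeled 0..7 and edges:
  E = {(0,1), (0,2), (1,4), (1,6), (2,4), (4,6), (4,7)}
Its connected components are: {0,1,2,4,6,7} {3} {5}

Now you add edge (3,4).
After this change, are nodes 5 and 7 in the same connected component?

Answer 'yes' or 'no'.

Initial components: {0,1,2,4,6,7} {3} {5}
Adding edge (3,4): merges {3} and {0,1,2,4,6,7}.
New components: {0,1,2,3,4,6,7} {5}
Are 5 and 7 in the same component? no

Answer: no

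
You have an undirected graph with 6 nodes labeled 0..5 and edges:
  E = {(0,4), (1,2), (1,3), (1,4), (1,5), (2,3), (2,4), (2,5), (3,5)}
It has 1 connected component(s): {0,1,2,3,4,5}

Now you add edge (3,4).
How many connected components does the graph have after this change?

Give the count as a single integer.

Answer: 1

Derivation:
Initial component count: 1
Add (3,4): endpoints already in same component. Count unchanged: 1.
New component count: 1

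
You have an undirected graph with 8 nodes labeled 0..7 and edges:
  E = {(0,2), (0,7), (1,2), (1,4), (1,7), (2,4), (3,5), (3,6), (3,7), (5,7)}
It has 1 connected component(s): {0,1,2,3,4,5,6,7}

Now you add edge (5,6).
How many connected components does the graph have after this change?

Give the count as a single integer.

Answer: 1

Derivation:
Initial component count: 1
Add (5,6): endpoints already in same component. Count unchanged: 1.
New component count: 1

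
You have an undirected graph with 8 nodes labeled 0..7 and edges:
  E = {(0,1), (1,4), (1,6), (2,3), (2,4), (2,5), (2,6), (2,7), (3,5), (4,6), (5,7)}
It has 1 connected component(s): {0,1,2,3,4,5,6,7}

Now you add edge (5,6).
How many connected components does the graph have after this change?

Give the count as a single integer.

Initial component count: 1
Add (5,6): endpoints already in same component. Count unchanged: 1.
New component count: 1

Answer: 1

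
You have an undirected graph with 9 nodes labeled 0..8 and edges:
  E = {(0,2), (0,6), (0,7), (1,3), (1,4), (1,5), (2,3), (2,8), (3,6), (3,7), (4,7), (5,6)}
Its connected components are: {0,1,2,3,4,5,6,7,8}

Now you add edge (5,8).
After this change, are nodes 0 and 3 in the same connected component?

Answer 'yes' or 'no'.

Initial components: {0,1,2,3,4,5,6,7,8}
Adding edge (5,8): both already in same component {0,1,2,3,4,5,6,7,8}. No change.
New components: {0,1,2,3,4,5,6,7,8}
Are 0 and 3 in the same component? yes

Answer: yes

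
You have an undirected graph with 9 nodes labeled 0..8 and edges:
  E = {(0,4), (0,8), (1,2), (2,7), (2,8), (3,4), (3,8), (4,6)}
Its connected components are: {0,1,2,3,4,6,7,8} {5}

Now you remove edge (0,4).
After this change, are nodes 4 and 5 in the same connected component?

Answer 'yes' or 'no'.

Initial components: {0,1,2,3,4,6,7,8} {5}
Removing edge (0,4): not a bridge — component count unchanged at 2.
New components: {0,1,2,3,4,6,7,8} {5}
Are 4 and 5 in the same component? no

Answer: no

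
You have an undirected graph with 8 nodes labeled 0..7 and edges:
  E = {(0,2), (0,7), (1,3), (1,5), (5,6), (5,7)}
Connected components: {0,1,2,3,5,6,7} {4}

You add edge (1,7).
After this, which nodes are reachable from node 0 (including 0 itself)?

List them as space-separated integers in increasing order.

Before: nodes reachable from 0: {0,1,2,3,5,6,7}
Adding (1,7): both endpoints already in same component. Reachability from 0 unchanged.
After: nodes reachable from 0: {0,1,2,3,5,6,7}

Answer: 0 1 2 3 5 6 7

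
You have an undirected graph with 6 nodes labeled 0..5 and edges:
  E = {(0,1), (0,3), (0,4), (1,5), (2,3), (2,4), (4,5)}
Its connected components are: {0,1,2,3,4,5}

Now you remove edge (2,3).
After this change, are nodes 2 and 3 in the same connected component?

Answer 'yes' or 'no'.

Answer: yes

Derivation:
Initial components: {0,1,2,3,4,5}
Removing edge (2,3): not a bridge — component count unchanged at 1.
New components: {0,1,2,3,4,5}
Are 2 and 3 in the same component? yes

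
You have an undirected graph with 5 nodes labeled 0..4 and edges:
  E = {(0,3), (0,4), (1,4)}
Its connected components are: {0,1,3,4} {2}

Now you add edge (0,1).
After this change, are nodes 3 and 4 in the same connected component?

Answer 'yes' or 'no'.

Answer: yes

Derivation:
Initial components: {0,1,3,4} {2}
Adding edge (0,1): both already in same component {0,1,3,4}. No change.
New components: {0,1,3,4} {2}
Are 3 and 4 in the same component? yes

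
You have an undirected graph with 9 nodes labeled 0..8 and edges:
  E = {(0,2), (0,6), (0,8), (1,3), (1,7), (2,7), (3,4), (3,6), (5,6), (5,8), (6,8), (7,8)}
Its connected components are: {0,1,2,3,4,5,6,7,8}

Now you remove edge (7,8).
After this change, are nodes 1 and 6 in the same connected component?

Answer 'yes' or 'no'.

Initial components: {0,1,2,3,4,5,6,7,8}
Removing edge (7,8): not a bridge — component count unchanged at 1.
New components: {0,1,2,3,4,5,6,7,8}
Are 1 and 6 in the same component? yes

Answer: yes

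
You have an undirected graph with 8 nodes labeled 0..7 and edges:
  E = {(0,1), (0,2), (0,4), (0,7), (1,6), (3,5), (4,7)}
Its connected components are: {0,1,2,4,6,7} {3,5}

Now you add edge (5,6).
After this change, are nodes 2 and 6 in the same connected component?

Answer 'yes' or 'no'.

Initial components: {0,1,2,4,6,7} {3,5}
Adding edge (5,6): merges {3,5} and {0,1,2,4,6,7}.
New components: {0,1,2,3,4,5,6,7}
Are 2 and 6 in the same component? yes

Answer: yes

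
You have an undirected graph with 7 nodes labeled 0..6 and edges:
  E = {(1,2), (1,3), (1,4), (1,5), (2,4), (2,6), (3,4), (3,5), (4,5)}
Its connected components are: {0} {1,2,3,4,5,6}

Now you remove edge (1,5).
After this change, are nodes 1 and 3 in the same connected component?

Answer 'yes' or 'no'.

Initial components: {0} {1,2,3,4,5,6}
Removing edge (1,5): not a bridge — component count unchanged at 2.
New components: {0} {1,2,3,4,5,6}
Are 1 and 3 in the same component? yes

Answer: yes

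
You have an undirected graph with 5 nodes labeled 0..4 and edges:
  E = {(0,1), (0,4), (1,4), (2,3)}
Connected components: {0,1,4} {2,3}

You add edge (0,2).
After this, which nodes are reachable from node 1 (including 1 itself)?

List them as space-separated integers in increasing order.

Answer: 0 1 2 3 4

Derivation:
Before: nodes reachable from 1: {0,1,4}
Adding (0,2): merges 1's component with another. Reachability grows.
After: nodes reachable from 1: {0,1,2,3,4}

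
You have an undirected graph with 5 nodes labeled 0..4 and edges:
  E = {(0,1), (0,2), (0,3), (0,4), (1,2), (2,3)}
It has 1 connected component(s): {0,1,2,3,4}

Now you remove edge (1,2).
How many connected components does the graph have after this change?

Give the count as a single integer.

Initial component count: 1
Remove (1,2): not a bridge. Count unchanged: 1.
  After removal, components: {0,1,2,3,4}
New component count: 1

Answer: 1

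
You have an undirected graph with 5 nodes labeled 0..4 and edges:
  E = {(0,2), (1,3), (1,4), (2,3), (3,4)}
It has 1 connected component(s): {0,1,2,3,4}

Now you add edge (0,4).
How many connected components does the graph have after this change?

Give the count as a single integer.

Initial component count: 1
Add (0,4): endpoints already in same component. Count unchanged: 1.
New component count: 1

Answer: 1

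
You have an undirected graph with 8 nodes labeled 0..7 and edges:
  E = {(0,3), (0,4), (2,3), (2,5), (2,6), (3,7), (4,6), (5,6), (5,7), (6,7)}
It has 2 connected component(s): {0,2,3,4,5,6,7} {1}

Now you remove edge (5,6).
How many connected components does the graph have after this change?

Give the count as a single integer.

Answer: 2

Derivation:
Initial component count: 2
Remove (5,6): not a bridge. Count unchanged: 2.
  After removal, components: {0,2,3,4,5,6,7} {1}
New component count: 2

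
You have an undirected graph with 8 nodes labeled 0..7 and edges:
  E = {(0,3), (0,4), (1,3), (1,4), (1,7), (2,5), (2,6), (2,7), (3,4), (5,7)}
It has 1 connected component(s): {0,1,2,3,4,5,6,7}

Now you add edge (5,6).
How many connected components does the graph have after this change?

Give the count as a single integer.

Answer: 1

Derivation:
Initial component count: 1
Add (5,6): endpoints already in same component. Count unchanged: 1.
New component count: 1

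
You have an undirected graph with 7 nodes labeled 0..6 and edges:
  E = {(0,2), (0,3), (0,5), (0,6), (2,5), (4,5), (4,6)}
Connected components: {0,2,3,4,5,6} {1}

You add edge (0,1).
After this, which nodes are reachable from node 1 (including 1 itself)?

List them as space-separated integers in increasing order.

Before: nodes reachable from 1: {1}
Adding (0,1): merges 1's component with another. Reachability grows.
After: nodes reachable from 1: {0,1,2,3,4,5,6}

Answer: 0 1 2 3 4 5 6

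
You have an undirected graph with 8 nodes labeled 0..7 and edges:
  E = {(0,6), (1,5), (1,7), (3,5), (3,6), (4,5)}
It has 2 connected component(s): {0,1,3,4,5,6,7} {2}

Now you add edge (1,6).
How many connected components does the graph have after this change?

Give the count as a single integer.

Answer: 2

Derivation:
Initial component count: 2
Add (1,6): endpoints already in same component. Count unchanged: 2.
New component count: 2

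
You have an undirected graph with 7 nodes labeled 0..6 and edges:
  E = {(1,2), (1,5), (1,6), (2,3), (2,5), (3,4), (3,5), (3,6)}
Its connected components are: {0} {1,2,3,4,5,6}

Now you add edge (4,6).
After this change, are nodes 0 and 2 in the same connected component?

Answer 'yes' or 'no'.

Answer: no

Derivation:
Initial components: {0} {1,2,3,4,5,6}
Adding edge (4,6): both already in same component {1,2,3,4,5,6}. No change.
New components: {0} {1,2,3,4,5,6}
Are 0 and 2 in the same component? no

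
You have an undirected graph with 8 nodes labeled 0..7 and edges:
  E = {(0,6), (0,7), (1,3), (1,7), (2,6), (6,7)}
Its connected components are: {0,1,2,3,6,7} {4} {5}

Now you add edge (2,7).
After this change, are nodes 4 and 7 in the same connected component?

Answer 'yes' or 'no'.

Answer: no

Derivation:
Initial components: {0,1,2,3,6,7} {4} {5}
Adding edge (2,7): both already in same component {0,1,2,3,6,7}. No change.
New components: {0,1,2,3,6,7} {4} {5}
Are 4 and 7 in the same component? no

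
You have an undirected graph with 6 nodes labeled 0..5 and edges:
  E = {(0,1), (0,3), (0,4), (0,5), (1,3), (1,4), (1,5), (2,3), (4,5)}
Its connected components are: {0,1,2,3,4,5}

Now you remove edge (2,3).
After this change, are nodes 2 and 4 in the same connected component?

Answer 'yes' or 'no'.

Answer: no

Derivation:
Initial components: {0,1,2,3,4,5}
Removing edge (2,3): it was a bridge — component count 1 -> 2.
New components: {0,1,3,4,5} {2}
Are 2 and 4 in the same component? no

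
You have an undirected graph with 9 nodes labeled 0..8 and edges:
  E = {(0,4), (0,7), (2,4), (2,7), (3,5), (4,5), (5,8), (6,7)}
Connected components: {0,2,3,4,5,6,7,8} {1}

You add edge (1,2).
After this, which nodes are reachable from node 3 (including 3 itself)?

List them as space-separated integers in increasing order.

Answer: 0 1 2 3 4 5 6 7 8

Derivation:
Before: nodes reachable from 3: {0,2,3,4,5,6,7,8}
Adding (1,2): merges 3's component with another. Reachability grows.
After: nodes reachable from 3: {0,1,2,3,4,5,6,7,8}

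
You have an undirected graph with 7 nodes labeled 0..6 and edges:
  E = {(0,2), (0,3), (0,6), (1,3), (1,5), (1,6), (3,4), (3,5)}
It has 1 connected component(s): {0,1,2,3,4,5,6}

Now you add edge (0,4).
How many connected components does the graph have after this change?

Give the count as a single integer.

Initial component count: 1
Add (0,4): endpoints already in same component. Count unchanged: 1.
New component count: 1

Answer: 1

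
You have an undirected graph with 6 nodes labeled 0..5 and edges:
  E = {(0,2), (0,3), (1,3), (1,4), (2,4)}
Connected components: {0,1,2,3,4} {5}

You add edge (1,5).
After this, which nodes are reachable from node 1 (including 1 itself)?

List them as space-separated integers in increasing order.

Before: nodes reachable from 1: {0,1,2,3,4}
Adding (1,5): merges 1's component with another. Reachability grows.
After: nodes reachable from 1: {0,1,2,3,4,5}

Answer: 0 1 2 3 4 5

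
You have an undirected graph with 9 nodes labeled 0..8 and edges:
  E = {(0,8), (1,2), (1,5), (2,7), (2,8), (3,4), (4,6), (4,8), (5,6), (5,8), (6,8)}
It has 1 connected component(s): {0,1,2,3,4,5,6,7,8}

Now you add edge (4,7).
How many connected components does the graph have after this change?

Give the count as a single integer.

Initial component count: 1
Add (4,7): endpoints already in same component. Count unchanged: 1.
New component count: 1

Answer: 1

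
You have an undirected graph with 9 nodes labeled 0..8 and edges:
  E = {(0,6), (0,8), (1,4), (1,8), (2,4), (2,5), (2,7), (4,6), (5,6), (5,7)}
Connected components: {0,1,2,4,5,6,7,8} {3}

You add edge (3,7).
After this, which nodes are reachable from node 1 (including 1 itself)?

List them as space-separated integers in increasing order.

Answer: 0 1 2 3 4 5 6 7 8

Derivation:
Before: nodes reachable from 1: {0,1,2,4,5,6,7,8}
Adding (3,7): merges 1's component with another. Reachability grows.
After: nodes reachable from 1: {0,1,2,3,4,5,6,7,8}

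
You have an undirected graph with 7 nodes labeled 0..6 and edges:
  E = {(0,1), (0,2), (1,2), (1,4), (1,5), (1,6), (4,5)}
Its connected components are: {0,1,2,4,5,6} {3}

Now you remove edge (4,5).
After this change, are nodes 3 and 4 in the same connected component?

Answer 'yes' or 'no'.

Initial components: {0,1,2,4,5,6} {3}
Removing edge (4,5): not a bridge — component count unchanged at 2.
New components: {0,1,2,4,5,6} {3}
Are 3 and 4 in the same component? no

Answer: no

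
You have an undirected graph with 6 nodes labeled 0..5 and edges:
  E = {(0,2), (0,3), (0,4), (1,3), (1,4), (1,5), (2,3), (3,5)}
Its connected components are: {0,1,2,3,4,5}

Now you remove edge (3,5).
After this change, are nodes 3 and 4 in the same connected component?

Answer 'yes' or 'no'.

Initial components: {0,1,2,3,4,5}
Removing edge (3,5): not a bridge — component count unchanged at 1.
New components: {0,1,2,3,4,5}
Are 3 and 4 in the same component? yes

Answer: yes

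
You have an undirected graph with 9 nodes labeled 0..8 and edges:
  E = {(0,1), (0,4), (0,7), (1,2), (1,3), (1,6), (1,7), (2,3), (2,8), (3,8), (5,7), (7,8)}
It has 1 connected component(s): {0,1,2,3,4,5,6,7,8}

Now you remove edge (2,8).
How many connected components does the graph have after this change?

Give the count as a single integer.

Initial component count: 1
Remove (2,8): not a bridge. Count unchanged: 1.
  After removal, components: {0,1,2,3,4,5,6,7,8}
New component count: 1

Answer: 1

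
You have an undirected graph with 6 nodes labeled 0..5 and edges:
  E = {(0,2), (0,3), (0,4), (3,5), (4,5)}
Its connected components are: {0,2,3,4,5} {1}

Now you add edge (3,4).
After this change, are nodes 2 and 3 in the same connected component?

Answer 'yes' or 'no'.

Initial components: {0,2,3,4,5} {1}
Adding edge (3,4): both already in same component {0,2,3,4,5}. No change.
New components: {0,2,3,4,5} {1}
Are 2 and 3 in the same component? yes

Answer: yes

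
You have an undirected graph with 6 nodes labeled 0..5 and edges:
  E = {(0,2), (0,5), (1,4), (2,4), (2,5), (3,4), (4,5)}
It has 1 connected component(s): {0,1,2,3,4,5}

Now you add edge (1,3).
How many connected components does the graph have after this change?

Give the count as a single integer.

Initial component count: 1
Add (1,3): endpoints already in same component. Count unchanged: 1.
New component count: 1

Answer: 1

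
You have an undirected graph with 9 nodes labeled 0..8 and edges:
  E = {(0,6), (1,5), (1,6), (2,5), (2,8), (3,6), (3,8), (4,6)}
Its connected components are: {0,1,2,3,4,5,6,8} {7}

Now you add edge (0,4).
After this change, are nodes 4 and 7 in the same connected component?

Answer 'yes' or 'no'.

Answer: no

Derivation:
Initial components: {0,1,2,3,4,5,6,8} {7}
Adding edge (0,4): both already in same component {0,1,2,3,4,5,6,8}. No change.
New components: {0,1,2,3,4,5,6,8} {7}
Are 4 and 7 in the same component? no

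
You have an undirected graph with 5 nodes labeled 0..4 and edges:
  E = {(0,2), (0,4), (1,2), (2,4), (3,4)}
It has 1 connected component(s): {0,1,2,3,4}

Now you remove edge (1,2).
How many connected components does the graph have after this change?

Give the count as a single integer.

Initial component count: 1
Remove (1,2): it was a bridge. Count increases: 1 -> 2.
  After removal, components: {0,2,3,4} {1}
New component count: 2

Answer: 2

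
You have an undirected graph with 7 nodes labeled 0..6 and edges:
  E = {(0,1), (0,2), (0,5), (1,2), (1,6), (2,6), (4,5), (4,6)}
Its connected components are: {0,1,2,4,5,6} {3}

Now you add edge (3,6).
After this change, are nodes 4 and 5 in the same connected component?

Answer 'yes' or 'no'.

Initial components: {0,1,2,4,5,6} {3}
Adding edge (3,6): merges {3} and {0,1,2,4,5,6}.
New components: {0,1,2,3,4,5,6}
Are 4 and 5 in the same component? yes

Answer: yes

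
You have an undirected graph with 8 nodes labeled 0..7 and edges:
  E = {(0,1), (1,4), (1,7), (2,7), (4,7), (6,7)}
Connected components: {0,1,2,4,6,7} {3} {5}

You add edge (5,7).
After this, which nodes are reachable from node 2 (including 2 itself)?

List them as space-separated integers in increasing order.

Answer: 0 1 2 4 5 6 7

Derivation:
Before: nodes reachable from 2: {0,1,2,4,6,7}
Adding (5,7): merges 2's component with another. Reachability grows.
After: nodes reachable from 2: {0,1,2,4,5,6,7}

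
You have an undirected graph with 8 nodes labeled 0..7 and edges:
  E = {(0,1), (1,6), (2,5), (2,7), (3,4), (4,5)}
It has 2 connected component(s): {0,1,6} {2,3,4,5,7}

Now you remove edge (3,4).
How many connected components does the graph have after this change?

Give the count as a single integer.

Answer: 3

Derivation:
Initial component count: 2
Remove (3,4): it was a bridge. Count increases: 2 -> 3.
  After removal, components: {0,1,6} {2,4,5,7} {3}
New component count: 3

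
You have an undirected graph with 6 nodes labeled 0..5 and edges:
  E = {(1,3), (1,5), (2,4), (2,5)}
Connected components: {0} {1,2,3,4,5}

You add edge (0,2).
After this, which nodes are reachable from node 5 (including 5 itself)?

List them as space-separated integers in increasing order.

Answer: 0 1 2 3 4 5

Derivation:
Before: nodes reachable from 5: {1,2,3,4,5}
Adding (0,2): merges 5's component with another. Reachability grows.
After: nodes reachable from 5: {0,1,2,3,4,5}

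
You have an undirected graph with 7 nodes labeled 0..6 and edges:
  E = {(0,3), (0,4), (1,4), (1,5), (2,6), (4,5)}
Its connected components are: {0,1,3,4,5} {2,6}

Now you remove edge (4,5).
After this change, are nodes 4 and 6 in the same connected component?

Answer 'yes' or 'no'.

Initial components: {0,1,3,4,5} {2,6}
Removing edge (4,5): not a bridge — component count unchanged at 2.
New components: {0,1,3,4,5} {2,6}
Are 4 and 6 in the same component? no

Answer: no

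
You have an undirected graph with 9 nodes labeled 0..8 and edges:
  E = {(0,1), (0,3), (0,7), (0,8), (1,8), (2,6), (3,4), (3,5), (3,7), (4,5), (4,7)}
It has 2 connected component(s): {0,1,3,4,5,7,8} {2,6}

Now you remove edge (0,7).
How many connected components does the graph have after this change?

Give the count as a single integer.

Answer: 2

Derivation:
Initial component count: 2
Remove (0,7): not a bridge. Count unchanged: 2.
  After removal, components: {0,1,3,4,5,7,8} {2,6}
New component count: 2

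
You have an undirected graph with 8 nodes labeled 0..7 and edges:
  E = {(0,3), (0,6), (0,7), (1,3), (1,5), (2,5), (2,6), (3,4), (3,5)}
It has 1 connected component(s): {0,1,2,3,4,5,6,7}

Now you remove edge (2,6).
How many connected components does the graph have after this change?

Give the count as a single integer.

Initial component count: 1
Remove (2,6): not a bridge. Count unchanged: 1.
  After removal, components: {0,1,2,3,4,5,6,7}
New component count: 1

Answer: 1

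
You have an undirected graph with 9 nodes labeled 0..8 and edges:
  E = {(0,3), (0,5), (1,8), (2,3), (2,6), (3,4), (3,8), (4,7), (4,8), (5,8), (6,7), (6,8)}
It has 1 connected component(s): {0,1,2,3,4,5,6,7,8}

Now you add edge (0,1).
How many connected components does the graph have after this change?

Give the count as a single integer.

Initial component count: 1
Add (0,1): endpoints already in same component. Count unchanged: 1.
New component count: 1

Answer: 1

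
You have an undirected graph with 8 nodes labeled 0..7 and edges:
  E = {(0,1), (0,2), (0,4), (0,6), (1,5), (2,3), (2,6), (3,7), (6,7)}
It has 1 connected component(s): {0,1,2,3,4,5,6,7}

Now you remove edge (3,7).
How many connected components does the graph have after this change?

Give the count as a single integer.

Initial component count: 1
Remove (3,7): not a bridge. Count unchanged: 1.
  After removal, components: {0,1,2,3,4,5,6,7}
New component count: 1

Answer: 1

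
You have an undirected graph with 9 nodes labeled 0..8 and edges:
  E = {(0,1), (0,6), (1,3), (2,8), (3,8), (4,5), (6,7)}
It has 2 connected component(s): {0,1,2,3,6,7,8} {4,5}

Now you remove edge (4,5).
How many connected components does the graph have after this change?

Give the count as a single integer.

Answer: 3

Derivation:
Initial component count: 2
Remove (4,5): it was a bridge. Count increases: 2 -> 3.
  After removal, components: {0,1,2,3,6,7,8} {4} {5}
New component count: 3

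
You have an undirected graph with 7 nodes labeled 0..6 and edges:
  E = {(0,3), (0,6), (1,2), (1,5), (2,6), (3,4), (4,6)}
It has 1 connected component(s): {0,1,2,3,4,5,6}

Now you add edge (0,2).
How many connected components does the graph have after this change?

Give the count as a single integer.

Answer: 1

Derivation:
Initial component count: 1
Add (0,2): endpoints already in same component. Count unchanged: 1.
New component count: 1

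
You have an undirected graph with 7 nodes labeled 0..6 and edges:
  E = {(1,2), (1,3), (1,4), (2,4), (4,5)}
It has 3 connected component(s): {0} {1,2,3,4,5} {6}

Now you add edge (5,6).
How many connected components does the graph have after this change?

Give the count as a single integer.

Initial component count: 3
Add (5,6): merges two components. Count decreases: 3 -> 2.
New component count: 2

Answer: 2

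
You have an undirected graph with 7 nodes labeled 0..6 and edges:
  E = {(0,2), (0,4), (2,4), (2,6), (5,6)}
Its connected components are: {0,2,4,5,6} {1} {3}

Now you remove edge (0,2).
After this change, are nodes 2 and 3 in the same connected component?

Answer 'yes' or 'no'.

Answer: no

Derivation:
Initial components: {0,2,4,5,6} {1} {3}
Removing edge (0,2): not a bridge — component count unchanged at 3.
New components: {0,2,4,5,6} {1} {3}
Are 2 and 3 in the same component? no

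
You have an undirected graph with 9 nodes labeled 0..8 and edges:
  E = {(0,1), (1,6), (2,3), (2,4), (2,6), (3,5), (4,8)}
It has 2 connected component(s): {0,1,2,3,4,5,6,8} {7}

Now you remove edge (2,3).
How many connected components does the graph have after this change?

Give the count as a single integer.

Answer: 3

Derivation:
Initial component count: 2
Remove (2,3): it was a bridge. Count increases: 2 -> 3.
  After removal, components: {0,1,2,4,6,8} {3,5} {7}
New component count: 3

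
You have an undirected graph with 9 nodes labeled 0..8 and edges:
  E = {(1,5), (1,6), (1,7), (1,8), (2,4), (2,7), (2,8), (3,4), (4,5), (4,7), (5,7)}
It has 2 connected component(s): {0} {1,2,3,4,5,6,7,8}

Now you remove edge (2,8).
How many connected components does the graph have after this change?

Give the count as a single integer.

Answer: 2

Derivation:
Initial component count: 2
Remove (2,8): not a bridge. Count unchanged: 2.
  After removal, components: {0} {1,2,3,4,5,6,7,8}
New component count: 2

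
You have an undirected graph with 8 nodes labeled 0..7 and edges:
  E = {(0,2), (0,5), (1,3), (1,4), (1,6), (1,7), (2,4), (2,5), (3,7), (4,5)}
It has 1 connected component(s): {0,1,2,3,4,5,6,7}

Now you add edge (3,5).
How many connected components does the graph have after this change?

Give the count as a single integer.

Initial component count: 1
Add (3,5): endpoints already in same component. Count unchanged: 1.
New component count: 1

Answer: 1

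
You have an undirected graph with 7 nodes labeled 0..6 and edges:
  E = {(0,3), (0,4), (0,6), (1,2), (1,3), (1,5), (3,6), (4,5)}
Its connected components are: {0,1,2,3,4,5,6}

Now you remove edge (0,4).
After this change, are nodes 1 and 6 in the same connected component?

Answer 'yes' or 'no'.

Initial components: {0,1,2,3,4,5,6}
Removing edge (0,4): not a bridge — component count unchanged at 1.
New components: {0,1,2,3,4,5,6}
Are 1 and 6 in the same component? yes

Answer: yes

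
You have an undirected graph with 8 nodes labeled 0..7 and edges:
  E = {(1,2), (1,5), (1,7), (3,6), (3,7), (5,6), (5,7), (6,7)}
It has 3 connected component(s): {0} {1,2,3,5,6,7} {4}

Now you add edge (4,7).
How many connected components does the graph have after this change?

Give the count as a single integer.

Answer: 2

Derivation:
Initial component count: 3
Add (4,7): merges two components. Count decreases: 3 -> 2.
New component count: 2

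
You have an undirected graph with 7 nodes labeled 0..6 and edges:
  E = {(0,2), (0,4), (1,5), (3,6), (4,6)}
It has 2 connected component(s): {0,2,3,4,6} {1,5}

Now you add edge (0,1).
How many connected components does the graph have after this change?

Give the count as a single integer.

Answer: 1

Derivation:
Initial component count: 2
Add (0,1): merges two components. Count decreases: 2 -> 1.
New component count: 1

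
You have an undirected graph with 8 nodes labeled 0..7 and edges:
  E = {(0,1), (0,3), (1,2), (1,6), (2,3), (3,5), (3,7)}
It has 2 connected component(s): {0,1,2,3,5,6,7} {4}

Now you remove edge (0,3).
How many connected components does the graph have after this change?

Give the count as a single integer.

Initial component count: 2
Remove (0,3): not a bridge. Count unchanged: 2.
  After removal, components: {0,1,2,3,5,6,7} {4}
New component count: 2

Answer: 2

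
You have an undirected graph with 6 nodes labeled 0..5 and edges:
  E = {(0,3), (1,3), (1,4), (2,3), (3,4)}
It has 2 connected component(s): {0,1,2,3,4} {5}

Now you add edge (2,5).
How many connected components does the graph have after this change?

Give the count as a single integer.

Initial component count: 2
Add (2,5): merges two components. Count decreases: 2 -> 1.
New component count: 1

Answer: 1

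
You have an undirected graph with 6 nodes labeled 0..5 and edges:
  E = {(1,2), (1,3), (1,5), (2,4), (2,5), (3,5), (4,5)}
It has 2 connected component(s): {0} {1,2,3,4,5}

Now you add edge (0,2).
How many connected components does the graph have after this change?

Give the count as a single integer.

Answer: 1

Derivation:
Initial component count: 2
Add (0,2): merges two components. Count decreases: 2 -> 1.
New component count: 1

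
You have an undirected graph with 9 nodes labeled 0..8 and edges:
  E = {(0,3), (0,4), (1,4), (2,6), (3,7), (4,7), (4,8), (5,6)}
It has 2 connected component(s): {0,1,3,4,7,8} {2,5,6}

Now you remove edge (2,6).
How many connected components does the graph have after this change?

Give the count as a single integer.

Initial component count: 2
Remove (2,6): it was a bridge. Count increases: 2 -> 3.
  After removal, components: {0,1,3,4,7,8} {2} {5,6}
New component count: 3

Answer: 3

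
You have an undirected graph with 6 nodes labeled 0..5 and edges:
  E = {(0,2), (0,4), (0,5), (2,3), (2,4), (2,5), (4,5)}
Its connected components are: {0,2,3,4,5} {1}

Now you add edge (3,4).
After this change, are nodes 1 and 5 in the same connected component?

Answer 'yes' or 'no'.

Answer: no

Derivation:
Initial components: {0,2,3,4,5} {1}
Adding edge (3,4): both already in same component {0,2,3,4,5}. No change.
New components: {0,2,3,4,5} {1}
Are 1 and 5 in the same component? no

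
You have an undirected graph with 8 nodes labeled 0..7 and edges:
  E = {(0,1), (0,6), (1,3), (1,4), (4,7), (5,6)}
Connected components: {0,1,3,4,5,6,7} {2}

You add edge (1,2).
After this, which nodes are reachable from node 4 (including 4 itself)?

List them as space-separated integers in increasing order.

Before: nodes reachable from 4: {0,1,3,4,5,6,7}
Adding (1,2): merges 4's component with another. Reachability grows.
After: nodes reachable from 4: {0,1,2,3,4,5,6,7}

Answer: 0 1 2 3 4 5 6 7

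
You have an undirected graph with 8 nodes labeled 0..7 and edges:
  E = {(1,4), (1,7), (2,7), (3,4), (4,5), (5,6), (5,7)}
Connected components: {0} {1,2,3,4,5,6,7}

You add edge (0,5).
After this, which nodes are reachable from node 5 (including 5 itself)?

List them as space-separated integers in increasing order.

Answer: 0 1 2 3 4 5 6 7

Derivation:
Before: nodes reachable from 5: {1,2,3,4,5,6,7}
Adding (0,5): merges 5's component with another. Reachability grows.
After: nodes reachable from 5: {0,1,2,3,4,5,6,7}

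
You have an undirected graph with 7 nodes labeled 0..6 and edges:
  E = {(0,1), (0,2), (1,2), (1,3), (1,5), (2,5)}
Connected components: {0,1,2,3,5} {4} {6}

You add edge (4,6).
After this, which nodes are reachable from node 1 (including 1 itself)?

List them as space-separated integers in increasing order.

Before: nodes reachable from 1: {0,1,2,3,5}
Adding (4,6): merges two components, but neither contains 1. Reachability from 1 unchanged.
After: nodes reachable from 1: {0,1,2,3,5}

Answer: 0 1 2 3 5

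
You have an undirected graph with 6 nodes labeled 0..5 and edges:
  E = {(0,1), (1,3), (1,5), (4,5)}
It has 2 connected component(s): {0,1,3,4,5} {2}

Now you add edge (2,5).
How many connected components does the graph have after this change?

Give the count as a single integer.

Initial component count: 2
Add (2,5): merges two components. Count decreases: 2 -> 1.
New component count: 1

Answer: 1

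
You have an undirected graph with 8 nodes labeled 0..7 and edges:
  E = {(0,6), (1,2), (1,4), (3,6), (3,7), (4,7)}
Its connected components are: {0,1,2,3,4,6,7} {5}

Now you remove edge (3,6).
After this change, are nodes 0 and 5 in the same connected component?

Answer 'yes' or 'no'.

Initial components: {0,1,2,3,4,6,7} {5}
Removing edge (3,6): it was a bridge — component count 2 -> 3.
New components: {0,6} {1,2,3,4,7} {5}
Are 0 and 5 in the same component? no

Answer: no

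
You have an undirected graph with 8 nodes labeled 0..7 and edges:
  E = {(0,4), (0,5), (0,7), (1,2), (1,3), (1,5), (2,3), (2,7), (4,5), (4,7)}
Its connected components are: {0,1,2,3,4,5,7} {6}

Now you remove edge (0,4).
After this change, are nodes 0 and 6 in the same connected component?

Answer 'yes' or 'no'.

Initial components: {0,1,2,3,4,5,7} {6}
Removing edge (0,4): not a bridge — component count unchanged at 2.
New components: {0,1,2,3,4,5,7} {6}
Are 0 and 6 in the same component? no

Answer: no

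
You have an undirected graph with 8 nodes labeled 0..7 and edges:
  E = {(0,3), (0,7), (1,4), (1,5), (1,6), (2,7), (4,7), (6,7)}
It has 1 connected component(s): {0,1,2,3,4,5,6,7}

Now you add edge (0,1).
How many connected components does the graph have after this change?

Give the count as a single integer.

Initial component count: 1
Add (0,1): endpoints already in same component. Count unchanged: 1.
New component count: 1

Answer: 1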